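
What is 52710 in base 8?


Divide by 8 repeatedly:
52710 ÷ 8 = 6588 remainder 6
6588 ÷ 8 = 823 remainder 4
823 ÷ 8 = 102 remainder 7
102 ÷ 8 = 12 remainder 6
12 ÷ 8 = 1 remainder 4
1 ÷ 8 = 0 remainder 1
Reading remainders bottom-up:
= 0o146746


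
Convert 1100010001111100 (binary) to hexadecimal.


Group into 4-bit nibbles: 1100010001111100
  1100 = C
  0100 = 4
  0111 = 7
  1100 = C
= 0xC47C


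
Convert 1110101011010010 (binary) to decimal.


Positional values:
Bit 1: 1 × 2^1 = 2
Bit 4: 1 × 2^4 = 16
Bit 6: 1 × 2^6 = 64
Bit 7: 1 × 2^7 = 128
Bit 9: 1 × 2^9 = 512
Bit 11: 1 × 2^11 = 2048
Bit 13: 1 × 2^13 = 8192
Bit 14: 1 × 2^14 = 16384
Bit 15: 1 × 2^15 = 32768
Sum = 2 + 16 + 64 + 128 + 512 + 2048 + 8192 + 16384 + 32768
= 60114


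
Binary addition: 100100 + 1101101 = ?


Align and add column by column (LSB to MSB, carry propagating):
  00100100
+ 01101101
  --------
  col 0: 0 + 1 + 0 (carry in) = 1 → bit 1, carry out 0
  col 1: 0 + 0 + 0 (carry in) = 0 → bit 0, carry out 0
  col 2: 1 + 1 + 0 (carry in) = 2 → bit 0, carry out 1
  col 3: 0 + 1 + 1 (carry in) = 2 → bit 0, carry out 1
  col 4: 0 + 0 + 1 (carry in) = 1 → bit 1, carry out 0
  col 5: 1 + 1 + 0 (carry in) = 2 → bit 0, carry out 1
  col 6: 0 + 1 + 1 (carry in) = 2 → bit 0, carry out 1
  col 7: 0 + 0 + 1 (carry in) = 1 → bit 1, carry out 0
Reading bits MSB→LSB: 10010001
Strip leading zeros: 10010001
= 10010001


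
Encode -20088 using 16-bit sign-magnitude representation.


Sign bit: 1 (negative)
Magnitude: 20088 = 100111001111000
= 1100111001111000


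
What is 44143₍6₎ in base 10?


Positional values (base 6):
  3 × 6^0 = 3 × 1 = 3
  4 × 6^1 = 4 × 6 = 24
  1 × 6^2 = 1 × 36 = 36
  4 × 6^3 = 4 × 216 = 864
  4 × 6^4 = 4 × 1296 = 5184
Sum = 3 + 24 + 36 + 864 + 5184
= 6111


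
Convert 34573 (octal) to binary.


Each octal digit → 3 binary bits:
  3 = 011
  4 = 100
  5 = 101
  7 = 111
  3 = 011
Concatenate: 011 100 101 111 011
= 011100101111011


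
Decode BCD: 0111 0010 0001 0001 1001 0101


Each 4-bit group → digit:
  0111 → 7
  0010 → 2
  0001 → 1
  0001 → 1
  1001 → 9
  0101 → 5
= 721195


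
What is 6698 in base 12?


Divide by 12 repeatedly:
6698 ÷ 12 = 558 remainder 2
558 ÷ 12 = 46 remainder 6
46 ÷ 12 = 3 remainder 10
3 ÷ 12 = 0 remainder 3
Reading remainders bottom-up:
= 3A62


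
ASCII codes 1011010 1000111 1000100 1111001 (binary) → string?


Codes (binary): 1011010 1000111 1000100 1111001
Per-code ASCII lookup:
  1011010 = 90  (range 65-90: uppercase, 90 - 65 = 25) → 'Z'
  1000111 = 71  (range 65-90: uppercase, 71 - 65 = 6) → 'G'
  1000100 = 68  (range 65-90: uppercase, 68 - 65 = 3) → 'D'
  1111001 = 121  (range 97-122: lowercase, 121 - 97 = 24) → 'y'
= 'ZGDy'


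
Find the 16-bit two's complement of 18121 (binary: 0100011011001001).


Original: 0100011011001001
Step 1 - Invert all bits: 1011100100110110
Step 2 - Add 1: 1011100100110110 + 1
= 1011100100110111 (represents -18121)


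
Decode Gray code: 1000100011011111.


Gray code: 1000100011011111
MSB stays the same: 1
Each subsequent bit = prev_binary XOR current_gray:
  B[1] = 1 XOR 0 = 1
  B[2] = 1 XOR 0 = 1
  B[3] = 1 XOR 0 = 1
  B[4] = 1 XOR 1 = 0
  B[5] = 0 XOR 0 = 0
  B[6] = 0 XOR 0 = 0
  B[7] = 0 XOR 0 = 0
  B[8] = 0 XOR 1 = 1
  B[9] = 1 XOR 1 = 0
  B[10] = 0 XOR 0 = 0
  B[11] = 0 XOR 1 = 1
  B[12] = 1 XOR 1 = 0
  B[13] = 0 XOR 1 = 1
  B[14] = 1 XOR 1 = 0
  B[15] = 0 XOR 1 = 1
= 1111000010010101 (61589 decimal)


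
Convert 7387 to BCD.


Each digit → 4-bit binary:
  7 → 0111
  3 → 0011
  8 → 1000
  7 → 0111
= 0111 0011 1000 0111


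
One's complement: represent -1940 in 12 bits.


Original: 011110010100
Invert all bits:
  bit 0: 0 → 1
  bit 1: 1 → 0
  bit 2: 1 → 0
  bit 3: 1 → 0
  bit 4: 1 → 0
  bit 5: 0 → 1
  bit 6: 0 → 1
  bit 7: 1 → 0
  bit 8: 0 → 1
  bit 9: 1 → 0
  bit 10: 0 → 1
  bit 11: 0 → 1
= 100001101011


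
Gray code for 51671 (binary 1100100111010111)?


Binary: 1100100111010111
Gray code: G = B XOR (B >> 1)
B >> 1 = 0110010011101011
1100100111010111 XOR 0110010011101011:
  1 XOR 0 = 1
  1 XOR 1 = 0
  0 XOR 1 = 1
  0 XOR 0 = 0
  1 XOR 0 = 1
  0 XOR 1 = 1
  0 XOR 0 = 0
  1 XOR 0 = 1
  1 XOR 1 = 0
  1 XOR 1 = 0
  0 XOR 1 = 1
  1 XOR 0 = 1
  0 XOR 1 = 1
  1 XOR 0 = 1
  1 XOR 1 = 0
  1 XOR 1 = 0
= 1010110100111100


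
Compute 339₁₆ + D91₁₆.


Align and add column by column (LSB to MSB, each column mod 16 with carry):
  0339
+ 0D91
  ----
  col 0: 9(9) + 1(1) + 0 (carry in) = 10 → A(10), carry out 0
  col 1: 3(3) + 9(9) + 0 (carry in) = 12 → C(12), carry out 0
  col 2: 3(3) + D(13) + 0 (carry in) = 16 → 0(0), carry out 1
  col 3: 0(0) + 0(0) + 1 (carry in) = 1 → 1(1), carry out 0
Reading digits MSB→LSB: 10CA
Strip leading zeros: 10CA
= 0x10CA


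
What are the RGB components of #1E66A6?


Hex: #1E66A6
R = 1E₁₆ = 30
G = 66₁₆ = 102
B = A6₁₆ = 166
= RGB(30, 102, 166)


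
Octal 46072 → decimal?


Positional values:
Position 0: 2 × 8^0 = 2
Position 1: 7 × 8^1 = 56
Position 2: 0 × 8^2 = 0
Position 3: 6 × 8^3 = 3072
Position 4: 4 × 8^4 = 16384
Sum = 2 + 56 + 0 + 3072 + 16384
= 19514


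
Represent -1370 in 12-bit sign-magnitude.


Sign bit: 1 (negative)
Magnitude: 1370 = 10101011010
= 110101011010


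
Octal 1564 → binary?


Each octal digit → 3 binary bits:
  1 = 001
  5 = 101
  6 = 110
  4 = 100
Concatenate: 001 101 110 100
= 001101110100


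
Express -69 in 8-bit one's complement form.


Original: 01000101
Invert all bits:
  bit 0: 0 → 1
  bit 1: 1 → 0
  bit 2: 0 → 1
  bit 3: 0 → 1
  bit 4: 0 → 1
  bit 5: 1 → 0
  bit 6: 0 → 1
  bit 7: 1 → 0
= 10111010


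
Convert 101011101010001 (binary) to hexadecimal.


Group into 4-bit nibbles: 0101011101010001
  0101 = 5
  0111 = 7
  0101 = 5
  0001 = 1
= 0x5751


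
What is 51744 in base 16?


Divide by 16 repeatedly:
51744 ÷ 16 = 3234 remainder 0 (0)
3234 ÷ 16 = 202 remainder 2 (2)
202 ÷ 16 = 12 remainder 10 (A)
12 ÷ 16 = 0 remainder 12 (C)
Reading remainders bottom-up:
= 0xCA20


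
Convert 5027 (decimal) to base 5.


Divide by 5 repeatedly:
5027 ÷ 5 = 1005 remainder 2
1005 ÷ 5 = 201 remainder 0
201 ÷ 5 = 40 remainder 1
40 ÷ 5 = 8 remainder 0
8 ÷ 5 = 1 remainder 3
1 ÷ 5 = 0 remainder 1
Reading remainders bottom-up:
= 130102


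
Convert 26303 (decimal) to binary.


Divide by 2 repeatedly:
26303 ÷ 2 = 13151 remainder 1
13151 ÷ 2 = 6575 remainder 1
6575 ÷ 2 = 3287 remainder 1
3287 ÷ 2 = 1643 remainder 1
1643 ÷ 2 = 821 remainder 1
821 ÷ 2 = 410 remainder 1
410 ÷ 2 = 205 remainder 0
205 ÷ 2 = 102 remainder 1
102 ÷ 2 = 51 remainder 0
51 ÷ 2 = 25 remainder 1
25 ÷ 2 = 12 remainder 1
12 ÷ 2 = 6 remainder 0
6 ÷ 2 = 3 remainder 0
3 ÷ 2 = 1 remainder 1
1 ÷ 2 = 0 remainder 1
Reading remainders bottom-up:
= 110011010111111


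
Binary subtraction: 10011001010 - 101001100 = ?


Align and subtract column by column (LSB to MSB, borrowing when needed):
  10011001010
- 00101001100
  -----------
  col 0: (0 - 0 borrow-in) - 0 → 0 - 0 = 0, borrow out 0
  col 1: (1 - 0 borrow-in) - 0 → 1 - 0 = 1, borrow out 0
  col 2: (0 - 0 borrow-in) - 1 → borrow from next column: (0+2) - 1 = 1, borrow out 1
  col 3: (1 - 1 borrow-in) - 1 → borrow from next column: (0+2) - 1 = 1, borrow out 1
  col 4: (0 - 1 borrow-in) - 0 → borrow from next column: (-1+2) - 0 = 1, borrow out 1
  col 5: (0 - 1 borrow-in) - 0 → borrow from next column: (-1+2) - 0 = 1, borrow out 1
  col 6: (1 - 1 borrow-in) - 1 → borrow from next column: (0+2) - 1 = 1, borrow out 1
  col 7: (1 - 1 borrow-in) - 0 → 0 - 0 = 0, borrow out 0
  col 8: (0 - 0 borrow-in) - 1 → borrow from next column: (0+2) - 1 = 1, borrow out 1
  col 9: (0 - 1 borrow-in) - 0 → borrow from next column: (-1+2) - 0 = 1, borrow out 1
  col 10: (1 - 1 borrow-in) - 0 → 0 - 0 = 0, borrow out 0
Reading bits MSB→LSB: 01101111110
Strip leading zeros: 1101111110
= 1101111110


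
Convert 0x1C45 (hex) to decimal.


Positional values:
Position 0: 5 × 16^0 = 5 × 1 = 5
Position 1: 4 × 16^1 = 4 × 16 = 64
Position 2: C × 16^2 = 12 × 256 = 3072
Position 3: 1 × 16^3 = 1 × 4096 = 4096
Sum = 5 + 64 + 3072 + 4096
= 7237


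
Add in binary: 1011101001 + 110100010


Align and add column by column (LSB to MSB, carry propagating):
  01011101001
+ 00110100010
  -----------
  col 0: 1 + 0 + 0 (carry in) = 1 → bit 1, carry out 0
  col 1: 0 + 1 + 0 (carry in) = 1 → bit 1, carry out 0
  col 2: 0 + 0 + 0 (carry in) = 0 → bit 0, carry out 0
  col 3: 1 + 0 + 0 (carry in) = 1 → bit 1, carry out 0
  col 4: 0 + 0 + 0 (carry in) = 0 → bit 0, carry out 0
  col 5: 1 + 1 + 0 (carry in) = 2 → bit 0, carry out 1
  col 6: 1 + 0 + 1 (carry in) = 2 → bit 0, carry out 1
  col 7: 1 + 1 + 1 (carry in) = 3 → bit 1, carry out 1
  col 8: 0 + 1 + 1 (carry in) = 2 → bit 0, carry out 1
  col 9: 1 + 0 + 1 (carry in) = 2 → bit 0, carry out 1
  col 10: 0 + 0 + 1 (carry in) = 1 → bit 1, carry out 0
Reading bits MSB→LSB: 10010001011
Strip leading zeros: 10010001011
= 10010001011


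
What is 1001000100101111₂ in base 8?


Group into 3-bit groups: 001001000100101111
  001 = 1
  001 = 1
  000 = 0
  100 = 4
  101 = 5
  111 = 7
= 0o110457


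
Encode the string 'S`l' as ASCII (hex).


String: 'S`l'  (3 characters)
Per-character ASCII lookup:
  'S': uppercase starts at 65: 'S' = 65 + 18 = 83 → 0x53
  '`': special character: '`' = 96 → 0x60
  'l': lowercase starts at 97: 'l' = 97 + 11 = 108 → 0x6C
= 0x53 0x60 0x6C


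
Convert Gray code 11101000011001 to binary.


Gray code: 11101000011001
MSB stays the same: 1
Each subsequent bit = prev_binary XOR current_gray:
  B[1] = 1 XOR 1 = 0
  B[2] = 0 XOR 1 = 1
  B[3] = 1 XOR 0 = 1
  B[4] = 1 XOR 1 = 0
  B[5] = 0 XOR 0 = 0
  B[6] = 0 XOR 0 = 0
  B[7] = 0 XOR 0 = 0
  B[8] = 0 XOR 0 = 0
  B[9] = 0 XOR 1 = 1
  B[10] = 1 XOR 1 = 0
  B[11] = 0 XOR 0 = 0
  B[12] = 0 XOR 0 = 0
  B[13] = 0 XOR 1 = 1
= 10110000010001 (11281 decimal)


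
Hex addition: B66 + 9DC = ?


Align and add column by column (LSB to MSB, each column mod 16 with carry):
  0B66
+ 09DC
  ----
  col 0: 6(6) + C(12) + 0 (carry in) = 18 → 2(2), carry out 1
  col 1: 6(6) + D(13) + 1 (carry in) = 20 → 4(4), carry out 1
  col 2: B(11) + 9(9) + 1 (carry in) = 21 → 5(5), carry out 1
  col 3: 0(0) + 0(0) + 1 (carry in) = 1 → 1(1), carry out 0
Reading digits MSB→LSB: 1542
Strip leading zeros: 1542
= 0x1542


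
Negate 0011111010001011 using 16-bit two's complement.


Original: 0011111010001011
Step 1 - Invert all bits: 1100000101110100
Step 2 - Add 1: 1100000101110100 + 1
= 1100000101110101 (represents -16011)


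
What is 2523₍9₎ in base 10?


Positional values (base 9):
  3 × 9^0 = 3 × 1 = 3
  2 × 9^1 = 2 × 9 = 18
  5 × 9^2 = 5 × 81 = 405
  2 × 9^3 = 2 × 729 = 1458
Sum = 3 + 18 + 405 + 1458
= 1884


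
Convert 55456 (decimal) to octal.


Divide by 8 repeatedly:
55456 ÷ 8 = 6932 remainder 0
6932 ÷ 8 = 866 remainder 4
866 ÷ 8 = 108 remainder 2
108 ÷ 8 = 13 remainder 4
13 ÷ 8 = 1 remainder 5
1 ÷ 8 = 0 remainder 1
Reading remainders bottom-up:
= 0o154240


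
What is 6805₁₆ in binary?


Each hex digit → 4 binary bits:
  6 = 0110
  8 = 1000
  0 = 0000
  5 = 0101
Concatenate: 0110 1000 0000 0101
= 0110100000000101


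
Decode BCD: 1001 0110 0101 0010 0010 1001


Each 4-bit group → digit:
  1001 → 9
  0110 → 6
  0101 → 5
  0010 → 2
  0010 → 2
  1001 → 9
= 965229


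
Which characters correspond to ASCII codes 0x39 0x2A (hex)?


Codes (hex): 0x39 0x2A
Per-code ASCII lookup:
  0x39 = 57  (range 48-57: digits, 57 - 48 = 9) → '9'
  0x2A = 42  (special character) → '*'
= '9*'


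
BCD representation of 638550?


Each digit → 4-bit binary:
  6 → 0110
  3 → 0011
  8 → 1000
  5 → 0101
  5 → 0101
  0 → 0000
= 0110 0011 1000 0101 0101 0000


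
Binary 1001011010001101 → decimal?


Positional values:
Bit 0: 1 × 2^0 = 1
Bit 2: 1 × 2^2 = 4
Bit 3: 1 × 2^3 = 8
Bit 7: 1 × 2^7 = 128
Bit 9: 1 × 2^9 = 512
Bit 10: 1 × 2^10 = 1024
Bit 12: 1 × 2^12 = 4096
Bit 15: 1 × 2^15 = 32768
Sum = 1 + 4 + 8 + 128 + 512 + 1024 + 4096 + 32768
= 38541


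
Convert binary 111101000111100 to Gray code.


Binary: 111101000111100
Gray code: G = B XOR (B >> 1)
B >> 1 = 011110100011110
111101000111100 XOR 011110100011110:
  1 XOR 0 = 1
  1 XOR 1 = 0
  1 XOR 1 = 0
  1 XOR 1 = 0
  0 XOR 1 = 1
  1 XOR 0 = 1
  0 XOR 1 = 1
  0 XOR 0 = 0
  0 XOR 0 = 0
  1 XOR 0 = 1
  1 XOR 1 = 0
  1 XOR 1 = 0
  1 XOR 1 = 0
  0 XOR 1 = 1
  0 XOR 0 = 0
= 100011100100010


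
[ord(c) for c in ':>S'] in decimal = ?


String: ':>S'  (3 characters)
Per-character ASCII lookup:
  ':': special character: ':' = 58
  '>': special character: '>' = 62
  'S': uppercase starts at 65: 'S' = 65 + 18 = 83
= 58 62 83


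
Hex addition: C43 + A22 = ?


Align and add column by column (LSB to MSB, each column mod 16 with carry):
  0C43
+ 0A22
  ----
  col 0: 3(3) + 2(2) + 0 (carry in) = 5 → 5(5), carry out 0
  col 1: 4(4) + 2(2) + 0 (carry in) = 6 → 6(6), carry out 0
  col 2: C(12) + A(10) + 0 (carry in) = 22 → 6(6), carry out 1
  col 3: 0(0) + 0(0) + 1 (carry in) = 1 → 1(1), carry out 0
Reading digits MSB→LSB: 1665
Strip leading zeros: 1665
= 0x1665


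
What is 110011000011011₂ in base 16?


Group into 4-bit nibbles: 0110011000011011
  0110 = 6
  0110 = 6
  0001 = 1
  1011 = B
= 0x661B


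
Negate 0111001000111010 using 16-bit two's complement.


Original: 0111001000111010
Step 1 - Invert all bits: 1000110111000101
Step 2 - Add 1: 1000110111000101 + 1
= 1000110111000110 (represents -29242)


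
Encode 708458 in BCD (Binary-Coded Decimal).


Each digit → 4-bit binary:
  7 → 0111
  0 → 0000
  8 → 1000
  4 → 0100
  5 → 0101
  8 → 1000
= 0111 0000 1000 0100 0101 1000


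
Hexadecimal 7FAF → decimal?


Positional values:
Position 0: F × 16^0 = 15 × 1 = 15
Position 1: A × 16^1 = 10 × 16 = 160
Position 2: F × 16^2 = 15 × 256 = 3840
Position 3: 7 × 16^3 = 7 × 4096 = 28672
Sum = 15 + 160 + 3840 + 28672
= 32687


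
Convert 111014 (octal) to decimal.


Positional values:
Position 0: 4 × 8^0 = 4
Position 1: 1 × 8^1 = 8
Position 2: 0 × 8^2 = 0
Position 3: 1 × 8^3 = 512
Position 4: 1 × 8^4 = 4096
Position 5: 1 × 8^5 = 32768
Sum = 4 + 8 + 0 + 512 + 4096 + 32768
= 37388


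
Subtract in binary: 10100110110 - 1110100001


Align and subtract column by column (LSB to MSB, borrowing when needed):
  10100110110
- 01110100001
  -----------
  col 0: (0 - 0 borrow-in) - 1 → borrow from next column: (0+2) - 1 = 1, borrow out 1
  col 1: (1 - 1 borrow-in) - 0 → 0 - 0 = 0, borrow out 0
  col 2: (1 - 0 borrow-in) - 0 → 1 - 0 = 1, borrow out 0
  col 3: (0 - 0 borrow-in) - 0 → 0 - 0 = 0, borrow out 0
  col 4: (1 - 0 borrow-in) - 0 → 1 - 0 = 1, borrow out 0
  col 5: (1 - 0 borrow-in) - 1 → 1 - 1 = 0, borrow out 0
  col 6: (0 - 0 borrow-in) - 0 → 0 - 0 = 0, borrow out 0
  col 7: (0 - 0 borrow-in) - 1 → borrow from next column: (0+2) - 1 = 1, borrow out 1
  col 8: (1 - 1 borrow-in) - 1 → borrow from next column: (0+2) - 1 = 1, borrow out 1
  col 9: (0 - 1 borrow-in) - 1 → borrow from next column: (-1+2) - 1 = 0, borrow out 1
  col 10: (1 - 1 borrow-in) - 0 → 0 - 0 = 0, borrow out 0
Reading bits MSB→LSB: 00110010101
Strip leading zeros: 110010101
= 110010101


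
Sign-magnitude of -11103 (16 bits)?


Sign bit: 1 (negative)
Magnitude: 11103 = 010101101011111
= 1010101101011111


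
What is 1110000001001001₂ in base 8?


Group into 3-bit groups: 001110000001001001
  001 = 1
  110 = 6
  000 = 0
  001 = 1
  001 = 1
  001 = 1
= 0o160111


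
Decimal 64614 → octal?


Divide by 8 repeatedly:
64614 ÷ 8 = 8076 remainder 6
8076 ÷ 8 = 1009 remainder 4
1009 ÷ 8 = 126 remainder 1
126 ÷ 8 = 15 remainder 6
15 ÷ 8 = 1 remainder 7
1 ÷ 8 = 0 remainder 1
Reading remainders bottom-up:
= 0o176146


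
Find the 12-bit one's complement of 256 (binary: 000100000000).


Original: 000100000000
Invert all bits:
  bit 0: 0 → 1
  bit 1: 0 → 1
  bit 2: 0 → 1
  bit 3: 1 → 0
  bit 4: 0 → 1
  bit 5: 0 → 1
  bit 6: 0 → 1
  bit 7: 0 → 1
  bit 8: 0 → 1
  bit 9: 0 → 1
  bit 10: 0 → 1
  bit 11: 0 → 1
= 111011111111


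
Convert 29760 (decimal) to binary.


Divide by 2 repeatedly:
29760 ÷ 2 = 14880 remainder 0
14880 ÷ 2 = 7440 remainder 0
7440 ÷ 2 = 3720 remainder 0
3720 ÷ 2 = 1860 remainder 0
1860 ÷ 2 = 930 remainder 0
930 ÷ 2 = 465 remainder 0
465 ÷ 2 = 232 remainder 1
232 ÷ 2 = 116 remainder 0
116 ÷ 2 = 58 remainder 0
58 ÷ 2 = 29 remainder 0
29 ÷ 2 = 14 remainder 1
14 ÷ 2 = 7 remainder 0
7 ÷ 2 = 3 remainder 1
3 ÷ 2 = 1 remainder 1
1 ÷ 2 = 0 remainder 1
Reading remainders bottom-up:
= 111010001000000


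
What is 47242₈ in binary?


Each octal digit → 3 binary bits:
  4 = 100
  7 = 111
  2 = 010
  4 = 100
  2 = 010
Concatenate: 100 111 010 100 010
= 100111010100010


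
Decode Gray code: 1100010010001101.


Gray code: 1100010010001101
MSB stays the same: 1
Each subsequent bit = prev_binary XOR current_gray:
  B[1] = 1 XOR 1 = 0
  B[2] = 0 XOR 0 = 0
  B[3] = 0 XOR 0 = 0
  B[4] = 0 XOR 0 = 0
  B[5] = 0 XOR 1 = 1
  B[6] = 1 XOR 0 = 1
  B[7] = 1 XOR 0 = 1
  B[8] = 1 XOR 1 = 0
  B[9] = 0 XOR 0 = 0
  B[10] = 0 XOR 0 = 0
  B[11] = 0 XOR 0 = 0
  B[12] = 0 XOR 1 = 1
  B[13] = 1 XOR 1 = 0
  B[14] = 0 XOR 0 = 0
  B[15] = 0 XOR 1 = 1
= 1000011100001001 (34569 decimal)


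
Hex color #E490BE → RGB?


Hex: #E490BE
R = E4₁₆ = 228
G = 90₁₆ = 144
B = BE₁₆ = 190
= RGB(228, 144, 190)


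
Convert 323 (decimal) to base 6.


Divide by 6 repeatedly:
323 ÷ 6 = 53 remainder 5
53 ÷ 6 = 8 remainder 5
8 ÷ 6 = 1 remainder 2
1 ÷ 6 = 0 remainder 1
Reading remainders bottom-up:
= 1255


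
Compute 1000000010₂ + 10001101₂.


Align and add column by column (LSB to MSB, carry propagating):
  01000000010
+ 00010001101
  -----------
  col 0: 0 + 1 + 0 (carry in) = 1 → bit 1, carry out 0
  col 1: 1 + 0 + 0 (carry in) = 1 → bit 1, carry out 0
  col 2: 0 + 1 + 0 (carry in) = 1 → bit 1, carry out 0
  col 3: 0 + 1 + 0 (carry in) = 1 → bit 1, carry out 0
  col 4: 0 + 0 + 0 (carry in) = 0 → bit 0, carry out 0
  col 5: 0 + 0 + 0 (carry in) = 0 → bit 0, carry out 0
  col 6: 0 + 0 + 0 (carry in) = 0 → bit 0, carry out 0
  col 7: 0 + 1 + 0 (carry in) = 1 → bit 1, carry out 0
  col 8: 0 + 0 + 0 (carry in) = 0 → bit 0, carry out 0
  col 9: 1 + 0 + 0 (carry in) = 1 → bit 1, carry out 0
  col 10: 0 + 0 + 0 (carry in) = 0 → bit 0, carry out 0
Reading bits MSB→LSB: 01010001111
Strip leading zeros: 1010001111
= 1010001111


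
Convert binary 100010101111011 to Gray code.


Binary: 100010101111011
Gray code: G = B XOR (B >> 1)
B >> 1 = 010001010111101
100010101111011 XOR 010001010111101:
  1 XOR 0 = 1
  0 XOR 1 = 1
  0 XOR 0 = 0
  0 XOR 0 = 0
  1 XOR 0 = 1
  0 XOR 1 = 1
  1 XOR 0 = 1
  0 XOR 1 = 1
  1 XOR 0 = 1
  1 XOR 1 = 0
  1 XOR 1 = 0
  1 XOR 1 = 0
  0 XOR 1 = 1
  1 XOR 0 = 1
  1 XOR 1 = 0
= 110011111000110


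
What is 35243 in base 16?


Divide by 16 repeatedly:
35243 ÷ 16 = 2202 remainder 11 (B)
2202 ÷ 16 = 137 remainder 10 (A)
137 ÷ 16 = 8 remainder 9 (9)
8 ÷ 16 = 0 remainder 8 (8)
Reading remainders bottom-up:
= 0x89AB


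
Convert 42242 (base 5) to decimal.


Positional values (base 5):
  2 × 5^0 = 2 × 1 = 2
  4 × 5^1 = 4 × 5 = 20
  2 × 5^2 = 2 × 25 = 50
  2 × 5^3 = 2 × 125 = 250
  4 × 5^4 = 4 × 625 = 2500
Sum = 2 + 20 + 50 + 250 + 2500
= 2822


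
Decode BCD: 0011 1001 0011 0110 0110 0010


Each 4-bit group → digit:
  0011 → 3
  1001 → 9
  0011 → 3
  0110 → 6
  0110 → 6
  0010 → 2
= 393662


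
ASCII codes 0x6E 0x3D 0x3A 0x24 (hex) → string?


Codes (hex): 0x6E 0x3D 0x3A 0x24
Per-code ASCII lookup:
  0x6E = 110  (range 97-122: lowercase, 110 - 97 = 13) → 'n'
  0x3D = 61  (special character) → '='
  0x3A = 58  (special character) → ':'
  0x24 = 36  (special character) → '$'
= 'n=:$'


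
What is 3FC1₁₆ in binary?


Each hex digit → 4 binary bits:
  3 = 0011
  F = 1111
  C = 1100
  1 = 0001
Concatenate: 0011 1111 1100 0001
= 0011111111000001


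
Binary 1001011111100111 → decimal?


Positional values:
Bit 0: 1 × 2^0 = 1
Bit 1: 1 × 2^1 = 2
Bit 2: 1 × 2^2 = 4
Bit 5: 1 × 2^5 = 32
Bit 6: 1 × 2^6 = 64
Bit 7: 1 × 2^7 = 128
Bit 8: 1 × 2^8 = 256
Bit 9: 1 × 2^9 = 512
Bit 10: 1 × 2^10 = 1024
Bit 12: 1 × 2^12 = 4096
Bit 15: 1 × 2^15 = 32768
Sum = 1 + 2 + 4 + 32 + 64 + 128 + 256 + 512 + 1024 + 4096 + 32768
= 38887


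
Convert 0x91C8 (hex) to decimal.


Positional values:
Position 0: 8 × 16^0 = 8 × 1 = 8
Position 1: C × 16^1 = 12 × 16 = 192
Position 2: 1 × 16^2 = 1 × 256 = 256
Position 3: 9 × 16^3 = 9 × 4096 = 36864
Sum = 8 + 192 + 256 + 36864
= 37320


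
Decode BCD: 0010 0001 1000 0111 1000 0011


Each 4-bit group → digit:
  0010 → 2
  0001 → 1
  1000 → 8
  0111 → 7
  1000 → 8
  0011 → 3
= 218783


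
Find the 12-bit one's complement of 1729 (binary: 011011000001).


Original: 011011000001
Invert all bits:
  bit 0: 0 → 1
  bit 1: 1 → 0
  bit 2: 1 → 0
  bit 3: 0 → 1
  bit 4: 1 → 0
  bit 5: 1 → 0
  bit 6: 0 → 1
  bit 7: 0 → 1
  bit 8: 0 → 1
  bit 9: 0 → 1
  bit 10: 0 → 1
  bit 11: 1 → 0
= 100100111110


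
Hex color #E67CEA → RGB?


Hex: #E67CEA
R = E6₁₆ = 230
G = 7C₁₆ = 124
B = EA₁₆ = 234
= RGB(230, 124, 234)


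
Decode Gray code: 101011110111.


Gray code: 101011110111
MSB stays the same: 1
Each subsequent bit = prev_binary XOR current_gray:
  B[1] = 1 XOR 0 = 1
  B[2] = 1 XOR 1 = 0
  B[3] = 0 XOR 0 = 0
  B[4] = 0 XOR 1 = 1
  B[5] = 1 XOR 1 = 0
  B[6] = 0 XOR 1 = 1
  B[7] = 1 XOR 1 = 0
  B[8] = 0 XOR 0 = 0
  B[9] = 0 XOR 1 = 1
  B[10] = 1 XOR 1 = 0
  B[11] = 0 XOR 1 = 1
= 110010100101 (3237 decimal)


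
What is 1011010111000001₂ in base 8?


Group into 3-bit groups: 001011010111000001
  001 = 1
  011 = 3
  010 = 2
  111 = 7
  000 = 0
  001 = 1
= 0o132701


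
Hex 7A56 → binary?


Each hex digit → 4 binary bits:
  7 = 0111
  A = 1010
  5 = 0101
  6 = 0110
Concatenate: 0111 1010 0101 0110
= 0111101001010110


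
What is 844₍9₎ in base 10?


Positional values (base 9):
  4 × 9^0 = 4 × 1 = 4
  4 × 9^1 = 4 × 9 = 36
  8 × 9^2 = 8 × 81 = 648
Sum = 4 + 36 + 648
= 688


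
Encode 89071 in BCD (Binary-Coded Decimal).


Each digit → 4-bit binary:
  8 → 1000
  9 → 1001
  0 → 0000
  7 → 0111
  1 → 0001
= 1000 1001 0000 0111 0001


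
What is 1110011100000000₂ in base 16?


Group into 4-bit nibbles: 1110011100000000
  1110 = E
  0111 = 7
  0000 = 0
  0000 = 0
= 0xE700


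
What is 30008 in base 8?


Divide by 8 repeatedly:
30008 ÷ 8 = 3751 remainder 0
3751 ÷ 8 = 468 remainder 7
468 ÷ 8 = 58 remainder 4
58 ÷ 8 = 7 remainder 2
7 ÷ 8 = 0 remainder 7
Reading remainders bottom-up:
= 0o72470


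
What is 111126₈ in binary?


Each octal digit → 3 binary bits:
  1 = 001
  1 = 001
  1 = 001
  1 = 001
  2 = 010
  6 = 110
Concatenate: 001 001 001 001 010 110
= 001001001001010110


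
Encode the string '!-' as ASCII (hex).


String: '!-'  (2 characters)
Per-character ASCII lookup:
  '!': special character: '!' = 33 → 0x21
  '-': special character: '-' = 45 → 0x2D
= 0x21 0x2D


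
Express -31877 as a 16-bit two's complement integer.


Original: 0111110010000101
Step 1 - Invert all bits: 1000001101111010
Step 2 - Add 1: 1000001101111010 + 1
= 1000001101111011 (represents -31877)


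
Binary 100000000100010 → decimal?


Positional values:
Bit 1: 1 × 2^1 = 2
Bit 5: 1 × 2^5 = 32
Bit 14: 1 × 2^14 = 16384
Sum = 2 + 32 + 16384
= 16418


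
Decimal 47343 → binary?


Divide by 2 repeatedly:
47343 ÷ 2 = 23671 remainder 1
23671 ÷ 2 = 11835 remainder 1
11835 ÷ 2 = 5917 remainder 1
5917 ÷ 2 = 2958 remainder 1
2958 ÷ 2 = 1479 remainder 0
1479 ÷ 2 = 739 remainder 1
739 ÷ 2 = 369 remainder 1
369 ÷ 2 = 184 remainder 1
184 ÷ 2 = 92 remainder 0
92 ÷ 2 = 46 remainder 0
46 ÷ 2 = 23 remainder 0
23 ÷ 2 = 11 remainder 1
11 ÷ 2 = 5 remainder 1
5 ÷ 2 = 2 remainder 1
2 ÷ 2 = 1 remainder 0
1 ÷ 2 = 0 remainder 1
Reading remainders bottom-up:
= 1011100011101111


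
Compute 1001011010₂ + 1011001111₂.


Align and add column by column (LSB to MSB, carry propagating):
  01001011010
+ 01011001111
  -----------
  col 0: 0 + 1 + 0 (carry in) = 1 → bit 1, carry out 0
  col 1: 1 + 1 + 0 (carry in) = 2 → bit 0, carry out 1
  col 2: 0 + 1 + 1 (carry in) = 2 → bit 0, carry out 1
  col 3: 1 + 1 + 1 (carry in) = 3 → bit 1, carry out 1
  col 4: 1 + 0 + 1 (carry in) = 2 → bit 0, carry out 1
  col 5: 0 + 0 + 1 (carry in) = 1 → bit 1, carry out 0
  col 6: 1 + 1 + 0 (carry in) = 2 → bit 0, carry out 1
  col 7: 0 + 1 + 1 (carry in) = 2 → bit 0, carry out 1
  col 8: 0 + 0 + 1 (carry in) = 1 → bit 1, carry out 0
  col 9: 1 + 1 + 0 (carry in) = 2 → bit 0, carry out 1
  col 10: 0 + 0 + 1 (carry in) = 1 → bit 1, carry out 0
Reading bits MSB→LSB: 10100101001
Strip leading zeros: 10100101001
= 10100101001


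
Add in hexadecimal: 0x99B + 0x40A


Align and add column by column (LSB to MSB, each column mod 16 with carry):
  099B
+ 040A
  ----
  col 0: B(11) + A(10) + 0 (carry in) = 21 → 5(5), carry out 1
  col 1: 9(9) + 0(0) + 1 (carry in) = 10 → A(10), carry out 0
  col 2: 9(9) + 4(4) + 0 (carry in) = 13 → D(13), carry out 0
  col 3: 0(0) + 0(0) + 0 (carry in) = 0 → 0(0), carry out 0
Reading digits MSB→LSB: 0DA5
Strip leading zeros: DA5
= 0xDA5


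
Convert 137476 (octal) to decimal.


Positional values:
Position 0: 6 × 8^0 = 6
Position 1: 7 × 8^1 = 56
Position 2: 4 × 8^2 = 256
Position 3: 7 × 8^3 = 3584
Position 4: 3 × 8^4 = 12288
Position 5: 1 × 8^5 = 32768
Sum = 6 + 56 + 256 + 3584 + 12288 + 32768
= 48958


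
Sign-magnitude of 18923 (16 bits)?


Sign bit: 0 (positive)
Magnitude: 18923 = 100100111101011
= 0100100111101011


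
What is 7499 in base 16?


Divide by 16 repeatedly:
7499 ÷ 16 = 468 remainder 11 (B)
468 ÷ 16 = 29 remainder 4 (4)
29 ÷ 16 = 1 remainder 13 (D)
1 ÷ 16 = 0 remainder 1 (1)
Reading remainders bottom-up:
= 0x1D4B


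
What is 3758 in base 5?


Divide by 5 repeatedly:
3758 ÷ 5 = 751 remainder 3
751 ÷ 5 = 150 remainder 1
150 ÷ 5 = 30 remainder 0
30 ÷ 5 = 6 remainder 0
6 ÷ 5 = 1 remainder 1
1 ÷ 5 = 0 remainder 1
Reading remainders bottom-up:
= 110013


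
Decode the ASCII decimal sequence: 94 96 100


Codes (decimal): 94 96 100
Per-code ASCII lookup:
  94  (special character) → '^'
  96  (special character) → '`'
  100  (range 97-122: lowercase, 100 - 97 = 3) → 'd'
= '^`d'


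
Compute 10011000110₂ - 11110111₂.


Align and subtract column by column (LSB to MSB, borrowing when needed):
  10011000110
- 00011110111
  -----------
  col 0: (0 - 0 borrow-in) - 1 → borrow from next column: (0+2) - 1 = 1, borrow out 1
  col 1: (1 - 1 borrow-in) - 1 → borrow from next column: (0+2) - 1 = 1, borrow out 1
  col 2: (1 - 1 borrow-in) - 1 → borrow from next column: (0+2) - 1 = 1, borrow out 1
  col 3: (0 - 1 borrow-in) - 0 → borrow from next column: (-1+2) - 0 = 1, borrow out 1
  col 4: (0 - 1 borrow-in) - 1 → borrow from next column: (-1+2) - 1 = 0, borrow out 1
  col 5: (0 - 1 borrow-in) - 1 → borrow from next column: (-1+2) - 1 = 0, borrow out 1
  col 6: (1 - 1 borrow-in) - 1 → borrow from next column: (0+2) - 1 = 1, borrow out 1
  col 7: (1 - 1 borrow-in) - 1 → borrow from next column: (0+2) - 1 = 1, borrow out 1
  col 8: (0 - 1 borrow-in) - 0 → borrow from next column: (-1+2) - 0 = 1, borrow out 1
  col 9: (0 - 1 borrow-in) - 0 → borrow from next column: (-1+2) - 0 = 1, borrow out 1
  col 10: (1 - 1 borrow-in) - 0 → 0 - 0 = 0, borrow out 0
Reading bits MSB→LSB: 01111001111
Strip leading zeros: 1111001111
= 1111001111


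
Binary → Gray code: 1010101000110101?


Binary: 1010101000110101
Gray code: G = B XOR (B >> 1)
B >> 1 = 0101010100011010
1010101000110101 XOR 0101010100011010:
  1 XOR 0 = 1
  0 XOR 1 = 1
  1 XOR 0 = 1
  0 XOR 1 = 1
  1 XOR 0 = 1
  0 XOR 1 = 1
  1 XOR 0 = 1
  0 XOR 1 = 1
  0 XOR 0 = 0
  0 XOR 0 = 0
  1 XOR 0 = 1
  1 XOR 1 = 0
  0 XOR 1 = 1
  1 XOR 0 = 1
  0 XOR 1 = 1
  1 XOR 0 = 1
= 1111111100101111


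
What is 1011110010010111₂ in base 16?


Group into 4-bit nibbles: 1011110010010111
  1011 = B
  1100 = C
  1001 = 9
  0111 = 7
= 0xBC97


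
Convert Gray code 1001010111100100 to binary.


Gray code: 1001010111100100
MSB stays the same: 1
Each subsequent bit = prev_binary XOR current_gray:
  B[1] = 1 XOR 0 = 1
  B[2] = 1 XOR 0 = 1
  B[3] = 1 XOR 1 = 0
  B[4] = 0 XOR 0 = 0
  B[5] = 0 XOR 1 = 1
  B[6] = 1 XOR 0 = 1
  B[7] = 1 XOR 1 = 0
  B[8] = 0 XOR 1 = 1
  B[9] = 1 XOR 1 = 0
  B[10] = 0 XOR 1 = 1
  B[11] = 1 XOR 0 = 1
  B[12] = 1 XOR 0 = 1
  B[13] = 1 XOR 1 = 0
  B[14] = 0 XOR 0 = 0
  B[15] = 0 XOR 0 = 0
= 1110011010111000 (59064 decimal)


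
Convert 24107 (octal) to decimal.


Positional values:
Position 0: 7 × 8^0 = 7
Position 1: 0 × 8^1 = 0
Position 2: 1 × 8^2 = 64
Position 3: 4 × 8^3 = 2048
Position 4: 2 × 8^4 = 8192
Sum = 7 + 0 + 64 + 2048 + 8192
= 10311


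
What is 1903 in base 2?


Divide by 2 repeatedly:
1903 ÷ 2 = 951 remainder 1
951 ÷ 2 = 475 remainder 1
475 ÷ 2 = 237 remainder 1
237 ÷ 2 = 118 remainder 1
118 ÷ 2 = 59 remainder 0
59 ÷ 2 = 29 remainder 1
29 ÷ 2 = 14 remainder 1
14 ÷ 2 = 7 remainder 0
7 ÷ 2 = 3 remainder 1
3 ÷ 2 = 1 remainder 1
1 ÷ 2 = 0 remainder 1
Reading remainders bottom-up:
= 11101101111


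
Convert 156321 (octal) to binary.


Each octal digit → 3 binary bits:
  1 = 001
  5 = 101
  6 = 110
  3 = 011
  2 = 010
  1 = 001
Concatenate: 001 101 110 011 010 001
= 001101110011010001


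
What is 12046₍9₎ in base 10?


Positional values (base 9):
  6 × 9^0 = 6 × 1 = 6
  4 × 9^1 = 4 × 9 = 36
  0 × 9^2 = 0 × 81 = 0
  2 × 9^3 = 2 × 729 = 1458
  1 × 9^4 = 1 × 6561 = 6561
Sum = 6 + 36 + 0 + 1458 + 6561
= 8061


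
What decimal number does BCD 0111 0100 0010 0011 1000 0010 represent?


Each 4-bit group → digit:
  0111 → 7
  0100 → 4
  0010 → 2
  0011 → 3
  1000 → 8
  0010 → 2
= 742382


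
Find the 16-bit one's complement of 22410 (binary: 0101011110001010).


Original: 0101011110001010
Invert all bits:
  bit 0: 0 → 1
  bit 1: 1 → 0
  bit 2: 0 → 1
  bit 3: 1 → 0
  bit 4: 0 → 1
  bit 5: 1 → 0
  bit 6: 1 → 0
  bit 7: 1 → 0
  bit 8: 1 → 0
  bit 9: 0 → 1
  bit 10: 0 → 1
  bit 11: 0 → 1
  bit 12: 1 → 0
  bit 13: 0 → 1
  bit 14: 1 → 0
  bit 15: 0 → 1
= 1010100001110101


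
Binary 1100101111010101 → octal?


Group into 3-bit groups: 001100101111010101
  001 = 1
  100 = 4
  101 = 5
  111 = 7
  010 = 2
  101 = 5
= 0o145725


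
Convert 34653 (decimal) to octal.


Divide by 8 repeatedly:
34653 ÷ 8 = 4331 remainder 5
4331 ÷ 8 = 541 remainder 3
541 ÷ 8 = 67 remainder 5
67 ÷ 8 = 8 remainder 3
8 ÷ 8 = 1 remainder 0
1 ÷ 8 = 0 remainder 1
Reading remainders bottom-up:
= 0o103535


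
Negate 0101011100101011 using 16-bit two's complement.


Original: 0101011100101011
Step 1 - Invert all bits: 1010100011010100
Step 2 - Add 1: 1010100011010100 + 1
= 1010100011010101 (represents -22315)


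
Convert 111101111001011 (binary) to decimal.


Positional values:
Bit 0: 1 × 2^0 = 1
Bit 1: 1 × 2^1 = 2
Bit 3: 1 × 2^3 = 8
Bit 6: 1 × 2^6 = 64
Bit 7: 1 × 2^7 = 128
Bit 8: 1 × 2^8 = 256
Bit 9: 1 × 2^9 = 512
Bit 11: 1 × 2^11 = 2048
Bit 12: 1 × 2^12 = 4096
Bit 13: 1 × 2^13 = 8192
Bit 14: 1 × 2^14 = 16384
Sum = 1 + 2 + 8 + 64 + 128 + 256 + 512 + 2048 + 4096 + 8192 + 16384
= 31691


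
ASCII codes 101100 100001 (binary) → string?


Codes (binary): 101100 100001
Per-code ASCII lookup:
  101100 = 44  (special character) → ','
  100001 = 33  (special character) → '!'
= ',!'


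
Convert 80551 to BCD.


Each digit → 4-bit binary:
  8 → 1000
  0 → 0000
  5 → 0101
  5 → 0101
  1 → 0001
= 1000 0000 0101 0101 0001


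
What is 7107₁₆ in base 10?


Positional values:
Position 0: 7 × 16^0 = 7 × 1 = 7
Position 1: 0 × 16^1 = 0 × 16 = 0
Position 2: 1 × 16^2 = 1 × 256 = 256
Position 3: 7 × 16^3 = 7 × 4096 = 28672
Sum = 7 + 0 + 256 + 28672
= 28935


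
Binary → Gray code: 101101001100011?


Binary: 101101001100011
Gray code: G = B XOR (B >> 1)
B >> 1 = 010110100110001
101101001100011 XOR 010110100110001:
  1 XOR 0 = 1
  0 XOR 1 = 1
  1 XOR 0 = 1
  1 XOR 1 = 0
  0 XOR 1 = 1
  1 XOR 0 = 1
  0 XOR 1 = 1
  0 XOR 0 = 0
  1 XOR 0 = 1
  1 XOR 1 = 0
  0 XOR 1 = 1
  0 XOR 0 = 0
  0 XOR 0 = 0
  1 XOR 0 = 1
  1 XOR 1 = 0
= 111011101010010


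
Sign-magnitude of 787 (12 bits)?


Sign bit: 0 (positive)
Magnitude: 787 = 01100010011
= 001100010011


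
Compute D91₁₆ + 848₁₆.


Align and add column by column (LSB to MSB, each column mod 16 with carry):
  0D91
+ 0848
  ----
  col 0: 1(1) + 8(8) + 0 (carry in) = 9 → 9(9), carry out 0
  col 1: 9(9) + 4(4) + 0 (carry in) = 13 → D(13), carry out 0
  col 2: D(13) + 8(8) + 0 (carry in) = 21 → 5(5), carry out 1
  col 3: 0(0) + 0(0) + 1 (carry in) = 1 → 1(1), carry out 0
Reading digits MSB→LSB: 15D9
Strip leading zeros: 15D9
= 0x15D9


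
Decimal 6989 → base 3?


Divide by 3 repeatedly:
6989 ÷ 3 = 2329 remainder 2
2329 ÷ 3 = 776 remainder 1
776 ÷ 3 = 258 remainder 2
258 ÷ 3 = 86 remainder 0
86 ÷ 3 = 28 remainder 2
28 ÷ 3 = 9 remainder 1
9 ÷ 3 = 3 remainder 0
3 ÷ 3 = 1 remainder 0
1 ÷ 3 = 0 remainder 1
Reading remainders bottom-up:
= 100120212


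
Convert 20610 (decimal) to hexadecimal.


Divide by 16 repeatedly:
20610 ÷ 16 = 1288 remainder 2 (2)
1288 ÷ 16 = 80 remainder 8 (8)
80 ÷ 16 = 5 remainder 0 (0)
5 ÷ 16 = 0 remainder 5 (5)
Reading remainders bottom-up:
= 0x5082


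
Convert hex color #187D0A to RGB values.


Hex: #187D0A
R = 18₁₆ = 24
G = 7D₁₆ = 125
B = 0A₁₆ = 10
= RGB(24, 125, 10)


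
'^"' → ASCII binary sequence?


String: '^"'  (2 characters)
Per-character ASCII lookup:
  '^': special character: '^' = 94 → 1011110
  '"': special character: '"' = 34 → 100010
= 1011110 100010


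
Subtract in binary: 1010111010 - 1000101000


Align and subtract column by column (LSB to MSB, borrowing when needed):
  1010111010
- 1000101000
  ----------
  col 0: (0 - 0 borrow-in) - 0 → 0 - 0 = 0, borrow out 0
  col 1: (1 - 0 borrow-in) - 0 → 1 - 0 = 1, borrow out 0
  col 2: (0 - 0 borrow-in) - 0 → 0 - 0 = 0, borrow out 0
  col 3: (1 - 0 borrow-in) - 1 → 1 - 1 = 0, borrow out 0
  col 4: (1 - 0 borrow-in) - 0 → 1 - 0 = 1, borrow out 0
  col 5: (1 - 0 borrow-in) - 1 → 1 - 1 = 0, borrow out 0
  col 6: (0 - 0 borrow-in) - 0 → 0 - 0 = 0, borrow out 0
  col 7: (1 - 0 borrow-in) - 0 → 1 - 0 = 1, borrow out 0
  col 8: (0 - 0 borrow-in) - 0 → 0 - 0 = 0, borrow out 0
  col 9: (1 - 0 borrow-in) - 1 → 1 - 1 = 0, borrow out 0
Reading bits MSB→LSB: 0010010010
Strip leading zeros: 10010010
= 10010010


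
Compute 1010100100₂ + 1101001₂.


Align and add column by column (LSB to MSB, carry propagating):
  01010100100
+ 00001101001
  -----------
  col 0: 0 + 1 + 0 (carry in) = 1 → bit 1, carry out 0
  col 1: 0 + 0 + 0 (carry in) = 0 → bit 0, carry out 0
  col 2: 1 + 0 + 0 (carry in) = 1 → bit 1, carry out 0
  col 3: 0 + 1 + 0 (carry in) = 1 → bit 1, carry out 0
  col 4: 0 + 0 + 0 (carry in) = 0 → bit 0, carry out 0
  col 5: 1 + 1 + 0 (carry in) = 2 → bit 0, carry out 1
  col 6: 0 + 1 + 1 (carry in) = 2 → bit 0, carry out 1
  col 7: 1 + 0 + 1 (carry in) = 2 → bit 0, carry out 1
  col 8: 0 + 0 + 1 (carry in) = 1 → bit 1, carry out 0
  col 9: 1 + 0 + 0 (carry in) = 1 → bit 1, carry out 0
  col 10: 0 + 0 + 0 (carry in) = 0 → bit 0, carry out 0
Reading bits MSB→LSB: 01100001101
Strip leading zeros: 1100001101
= 1100001101


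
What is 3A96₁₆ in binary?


Each hex digit → 4 binary bits:
  3 = 0011
  A = 1010
  9 = 1001
  6 = 0110
Concatenate: 0011 1010 1001 0110
= 0011101010010110


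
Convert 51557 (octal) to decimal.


Positional values:
Position 0: 7 × 8^0 = 7
Position 1: 5 × 8^1 = 40
Position 2: 5 × 8^2 = 320
Position 3: 1 × 8^3 = 512
Position 4: 5 × 8^4 = 20480
Sum = 7 + 40 + 320 + 512 + 20480
= 21359


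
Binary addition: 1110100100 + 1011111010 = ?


Align and add column by column (LSB to MSB, carry propagating):
  01110100100
+ 01011111010
  -----------
  col 0: 0 + 0 + 0 (carry in) = 0 → bit 0, carry out 0
  col 1: 0 + 1 + 0 (carry in) = 1 → bit 1, carry out 0
  col 2: 1 + 0 + 0 (carry in) = 1 → bit 1, carry out 0
  col 3: 0 + 1 + 0 (carry in) = 1 → bit 1, carry out 0
  col 4: 0 + 1 + 0 (carry in) = 1 → bit 1, carry out 0
  col 5: 1 + 1 + 0 (carry in) = 2 → bit 0, carry out 1
  col 6: 0 + 1 + 1 (carry in) = 2 → bit 0, carry out 1
  col 7: 1 + 1 + 1 (carry in) = 3 → bit 1, carry out 1
  col 8: 1 + 0 + 1 (carry in) = 2 → bit 0, carry out 1
  col 9: 1 + 1 + 1 (carry in) = 3 → bit 1, carry out 1
  col 10: 0 + 0 + 1 (carry in) = 1 → bit 1, carry out 0
Reading bits MSB→LSB: 11010011110
Strip leading zeros: 11010011110
= 11010011110


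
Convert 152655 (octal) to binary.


Each octal digit → 3 binary bits:
  1 = 001
  5 = 101
  2 = 010
  6 = 110
  5 = 101
  5 = 101
Concatenate: 001 101 010 110 101 101
= 001101010110101101


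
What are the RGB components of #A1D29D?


Hex: #A1D29D
R = A1₁₆ = 161
G = D2₁₆ = 210
B = 9D₁₆ = 157
= RGB(161, 210, 157)


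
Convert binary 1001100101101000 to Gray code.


Binary: 1001100101101000
Gray code: G = B XOR (B >> 1)
B >> 1 = 0100110010110100
1001100101101000 XOR 0100110010110100:
  1 XOR 0 = 1
  0 XOR 1 = 1
  0 XOR 0 = 0
  1 XOR 0 = 1
  1 XOR 1 = 0
  0 XOR 1 = 1
  0 XOR 0 = 0
  1 XOR 0 = 1
  0 XOR 1 = 1
  1 XOR 0 = 1
  1 XOR 1 = 0
  0 XOR 1 = 1
  1 XOR 0 = 1
  0 XOR 1 = 1
  0 XOR 0 = 0
  0 XOR 0 = 0
= 1101010111011100


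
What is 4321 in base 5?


Divide by 5 repeatedly:
4321 ÷ 5 = 864 remainder 1
864 ÷ 5 = 172 remainder 4
172 ÷ 5 = 34 remainder 2
34 ÷ 5 = 6 remainder 4
6 ÷ 5 = 1 remainder 1
1 ÷ 5 = 0 remainder 1
Reading remainders bottom-up:
= 114241


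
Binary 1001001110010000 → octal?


Group into 3-bit groups: 001001001110010000
  001 = 1
  001 = 1
  001 = 1
  110 = 6
  010 = 2
  000 = 0
= 0o111620


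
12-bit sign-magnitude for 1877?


Sign bit: 0 (positive)
Magnitude: 1877 = 11101010101
= 011101010101


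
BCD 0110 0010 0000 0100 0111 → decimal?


Each 4-bit group → digit:
  0110 → 6
  0010 → 2
  0000 → 0
  0100 → 4
  0111 → 7
= 62047


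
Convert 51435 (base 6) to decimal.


Positional values (base 6):
  5 × 6^0 = 5 × 1 = 5
  3 × 6^1 = 3 × 6 = 18
  4 × 6^2 = 4 × 36 = 144
  1 × 6^3 = 1 × 216 = 216
  5 × 6^4 = 5 × 1296 = 6480
Sum = 5 + 18 + 144 + 216 + 6480
= 6863


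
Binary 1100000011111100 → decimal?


Positional values:
Bit 2: 1 × 2^2 = 4
Bit 3: 1 × 2^3 = 8
Bit 4: 1 × 2^4 = 16
Bit 5: 1 × 2^5 = 32
Bit 6: 1 × 2^6 = 64
Bit 7: 1 × 2^7 = 128
Bit 14: 1 × 2^14 = 16384
Bit 15: 1 × 2^15 = 32768
Sum = 4 + 8 + 16 + 32 + 64 + 128 + 16384 + 32768
= 49404


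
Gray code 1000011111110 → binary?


Gray code: 1000011111110
MSB stays the same: 1
Each subsequent bit = prev_binary XOR current_gray:
  B[1] = 1 XOR 0 = 1
  B[2] = 1 XOR 0 = 1
  B[3] = 1 XOR 0 = 1
  B[4] = 1 XOR 0 = 1
  B[5] = 1 XOR 1 = 0
  B[6] = 0 XOR 1 = 1
  B[7] = 1 XOR 1 = 0
  B[8] = 0 XOR 1 = 1
  B[9] = 1 XOR 1 = 0
  B[10] = 0 XOR 1 = 1
  B[11] = 1 XOR 1 = 0
  B[12] = 0 XOR 0 = 0
= 1111101010100 (8020 decimal)


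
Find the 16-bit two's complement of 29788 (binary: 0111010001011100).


Original: 0111010001011100
Step 1 - Invert all bits: 1000101110100011
Step 2 - Add 1: 1000101110100011 + 1
= 1000101110100100 (represents -29788)


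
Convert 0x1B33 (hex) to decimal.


Positional values:
Position 0: 3 × 16^0 = 3 × 1 = 3
Position 1: 3 × 16^1 = 3 × 16 = 48
Position 2: B × 16^2 = 11 × 256 = 2816
Position 3: 1 × 16^3 = 1 × 4096 = 4096
Sum = 3 + 48 + 2816 + 4096
= 6963
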